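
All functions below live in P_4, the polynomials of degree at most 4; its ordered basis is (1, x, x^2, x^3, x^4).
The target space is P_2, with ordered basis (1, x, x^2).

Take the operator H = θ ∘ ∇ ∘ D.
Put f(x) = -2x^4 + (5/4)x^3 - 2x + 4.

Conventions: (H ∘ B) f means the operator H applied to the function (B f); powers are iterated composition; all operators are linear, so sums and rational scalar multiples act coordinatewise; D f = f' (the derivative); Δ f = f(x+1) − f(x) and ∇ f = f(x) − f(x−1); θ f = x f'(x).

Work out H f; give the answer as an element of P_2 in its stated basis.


the image equals g(x) = -48x^2 + (63/2)x

D f = -8x^3 + (15/4)x^2 - 2
∇ D f = -24x^2 + (63/2)x - 47/4
θ ∇ D f = -48x^2 + (63/2)x


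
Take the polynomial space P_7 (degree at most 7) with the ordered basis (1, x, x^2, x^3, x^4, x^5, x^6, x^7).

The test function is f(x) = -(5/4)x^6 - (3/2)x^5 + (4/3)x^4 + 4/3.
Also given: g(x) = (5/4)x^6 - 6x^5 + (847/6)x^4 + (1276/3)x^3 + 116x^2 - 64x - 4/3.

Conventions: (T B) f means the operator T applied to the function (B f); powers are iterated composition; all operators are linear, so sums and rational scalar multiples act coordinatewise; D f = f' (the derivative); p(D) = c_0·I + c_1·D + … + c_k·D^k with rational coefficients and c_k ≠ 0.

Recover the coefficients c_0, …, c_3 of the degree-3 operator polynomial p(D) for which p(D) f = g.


D^0 f = -(5/4)x^6 - (3/2)x^5 + (4/3)x^4 + 4/3
D^1 f = -(15/2)x^5 - (15/2)x^4 + (16/3)x^3
D^2 f = -(75/2)x^4 - 30x^3 + 16x^2
D^3 f = -150x^3 - 90x^2 + 32x
matching coefficients of g against c_0 f + c_1 Df + … from the top degree down determines the c_i
solution: c_0 = -1, c_1 = 1, c_2 = -4, c_3 = -2

c_0 = -1, c_1 = 1, c_2 = -4, c_3 = -2


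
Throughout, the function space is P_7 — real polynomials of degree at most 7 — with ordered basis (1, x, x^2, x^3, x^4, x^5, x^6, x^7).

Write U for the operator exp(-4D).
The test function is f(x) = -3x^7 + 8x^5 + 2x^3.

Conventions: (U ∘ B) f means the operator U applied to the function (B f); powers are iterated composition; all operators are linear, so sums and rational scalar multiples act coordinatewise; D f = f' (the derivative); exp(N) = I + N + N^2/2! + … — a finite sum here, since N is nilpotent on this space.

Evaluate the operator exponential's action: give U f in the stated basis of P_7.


g(x) = -3x^7 + 84x^6 - 1000x^5 + 6560x^4 - 25598x^3 + 59368x^2 - 75680x + 40832

order-1 term: 84x^6 - 160x^4 - 24x^2
order-2 term: -1008x^5 + 1280x^3 + 96x
order-3 term: 6720x^4 - 5120x^2 - 128
order-4 term: -26880x^3 + 10240x
order-5 term: 64512x^2 - 8192
order-6 term: -86016x
order-7 term: 49152
the series for exp(-4D) f terminates at order 7
exp(-4D) f = -3x^7 + 84x^6 - 1000x^5 + 6560x^4 - 25598x^3 + 59368x^2 - 75680x + 40832


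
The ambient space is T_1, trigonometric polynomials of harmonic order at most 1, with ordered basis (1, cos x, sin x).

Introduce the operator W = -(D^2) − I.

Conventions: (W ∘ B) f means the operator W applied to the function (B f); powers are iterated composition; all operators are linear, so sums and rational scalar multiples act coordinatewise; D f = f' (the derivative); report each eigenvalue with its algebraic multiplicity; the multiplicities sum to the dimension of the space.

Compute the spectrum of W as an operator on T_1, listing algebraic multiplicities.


image of 1: -1
image of cos x: 0
image of sin x: 0
the matrix is diagonal; its diagonal is (-1, 0, 0)
for a triangular matrix the eigenvalues are the diagonal entries, with algebraic multiplicity their repetition count

λ = -1 (multiplicity 1), λ = 0 (multiplicity 2)


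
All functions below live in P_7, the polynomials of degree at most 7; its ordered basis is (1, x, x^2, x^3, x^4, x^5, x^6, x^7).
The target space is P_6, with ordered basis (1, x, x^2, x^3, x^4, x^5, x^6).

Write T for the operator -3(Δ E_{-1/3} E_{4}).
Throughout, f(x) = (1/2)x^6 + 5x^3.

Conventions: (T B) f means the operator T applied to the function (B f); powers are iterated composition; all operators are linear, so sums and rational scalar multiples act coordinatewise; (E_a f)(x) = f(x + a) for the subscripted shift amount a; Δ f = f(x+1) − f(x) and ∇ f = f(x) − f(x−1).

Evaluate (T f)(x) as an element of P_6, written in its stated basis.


E_{4} f = (1/2)x^6 + 12x^5 + 120x^4 + 645x^3 + 1980x^2 + 3312x + 2368
E_{-1/3} E_{4} f = (1/2)x^6 + 11x^5 + (605/6)x^4 + (13445/27)x^3 + (76175/54)x^2 + (177386/81)x + 2130931/1458
Δ E_{-1/3} E_{4} f = 3x^5 + (125/2)x^4 + (1570/3)x^3 + (39895/18)x^2 + (128966/27)x + 682165/162
(-3(Δ E_{-1/3} E_{4})) f = -9x^5 - (375/2)x^4 - 1570x^3 - (39895/6)x^2 - (128966/9)x - 682165/54

the image equals g(x) = -9x^5 - (375/2)x^4 - 1570x^3 - (39895/6)x^2 - (128966/9)x - 682165/54


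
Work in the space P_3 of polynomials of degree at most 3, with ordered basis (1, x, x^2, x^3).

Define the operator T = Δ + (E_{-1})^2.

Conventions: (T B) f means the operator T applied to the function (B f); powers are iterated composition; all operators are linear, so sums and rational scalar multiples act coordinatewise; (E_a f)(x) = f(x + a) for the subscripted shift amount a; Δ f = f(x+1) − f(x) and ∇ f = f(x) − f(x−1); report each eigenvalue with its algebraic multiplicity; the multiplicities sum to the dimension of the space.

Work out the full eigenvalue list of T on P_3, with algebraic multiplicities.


image of 1: 1
image of x: x - 1
image of x^2: x^2 - 2x + 5
image of x^3: x^3 - 3x^2 + 15x - 7
the matrix is upper triangular; its diagonal is (1, 1, 1, 1)
for a triangular matrix the eigenvalues are the diagonal entries, with algebraic multiplicity their repetition count

λ = 1 (multiplicity 4)


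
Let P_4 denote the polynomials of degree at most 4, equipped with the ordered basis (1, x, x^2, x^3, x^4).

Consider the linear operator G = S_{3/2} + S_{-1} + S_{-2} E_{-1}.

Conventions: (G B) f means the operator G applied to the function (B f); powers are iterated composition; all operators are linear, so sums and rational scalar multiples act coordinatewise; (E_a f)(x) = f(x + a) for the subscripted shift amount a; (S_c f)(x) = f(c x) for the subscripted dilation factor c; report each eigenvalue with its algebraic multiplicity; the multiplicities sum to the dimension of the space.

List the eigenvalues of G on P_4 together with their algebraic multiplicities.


λ = -45/8 (multiplicity 1), λ = -3/2 (multiplicity 1), λ = 3 (multiplicity 1), λ = 29/4 (multiplicity 1), λ = 353/16 (multiplicity 1)

image of 1: 3
image of x: -(3/2)x - 1
image of x^2: (29/4)x^2 + 4x + 1
image of x^3: -(45/8)x^3 - 12x^2 - 6x - 1
image of x^4: (353/16)x^4 + 32x^3 + 24x^2 + 8x + 1
the matrix is upper triangular; its diagonal is (3, -3/2, 29/4, -45/8, 353/16)
for a triangular matrix the eigenvalues are the diagonal entries, with algebraic multiplicity their repetition count


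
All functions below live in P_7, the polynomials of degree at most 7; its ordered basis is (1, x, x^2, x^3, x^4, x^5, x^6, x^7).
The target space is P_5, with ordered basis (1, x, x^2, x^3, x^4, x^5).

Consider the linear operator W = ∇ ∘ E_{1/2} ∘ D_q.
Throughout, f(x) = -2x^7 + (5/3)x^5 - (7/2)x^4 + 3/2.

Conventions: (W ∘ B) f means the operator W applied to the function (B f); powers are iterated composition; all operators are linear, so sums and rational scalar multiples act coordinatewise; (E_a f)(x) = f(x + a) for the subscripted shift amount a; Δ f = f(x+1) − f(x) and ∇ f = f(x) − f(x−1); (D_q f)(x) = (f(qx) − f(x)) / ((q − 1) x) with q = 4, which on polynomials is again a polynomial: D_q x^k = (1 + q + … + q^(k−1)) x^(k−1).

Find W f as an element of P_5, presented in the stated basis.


the image equals g(x) = -65532x^5 - (157010/3)x^3 - (1785/2)x^2 - (42329/12)x - 595/8

D_q f = -10922x^6 + (1705/3)x^4 - (595/2)x^3
E_{1/2} D_q f = -10922x^6 - 32766x^5 - (242335/6)x^4 - (158795/6)x^3 - (78665/8)x^2 - (11921/6)x - 16543/96
∇ E_{1/2} D_q f = -65532x^5 - (157010/3)x^3 - (1785/2)x^2 - (42329/12)x - 595/8


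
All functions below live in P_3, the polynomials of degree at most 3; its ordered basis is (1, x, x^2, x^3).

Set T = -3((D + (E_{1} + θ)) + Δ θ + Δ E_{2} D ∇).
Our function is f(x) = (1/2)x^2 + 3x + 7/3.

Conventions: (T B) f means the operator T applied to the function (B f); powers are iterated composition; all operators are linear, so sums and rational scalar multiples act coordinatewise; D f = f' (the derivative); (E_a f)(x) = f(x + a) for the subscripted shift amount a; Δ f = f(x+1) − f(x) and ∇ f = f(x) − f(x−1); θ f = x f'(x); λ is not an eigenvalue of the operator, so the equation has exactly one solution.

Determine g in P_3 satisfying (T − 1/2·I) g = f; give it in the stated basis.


write g with unknown coordinates in the stated basis and equate coefficients in (T − 1/2·I) g = f
solving from the highest basis element down gives g = -(1/19)x^2 - (66/247)x + 808/5187
check: T g = (9/19)x^2 + (708/247)x + 4169/1729
so T g − 1/2·g = (1/2)x^2 + 3x + 7/3 = f ✓

the image equals g(x) = -(1/19)x^2 - (66/247)x + 808/5187


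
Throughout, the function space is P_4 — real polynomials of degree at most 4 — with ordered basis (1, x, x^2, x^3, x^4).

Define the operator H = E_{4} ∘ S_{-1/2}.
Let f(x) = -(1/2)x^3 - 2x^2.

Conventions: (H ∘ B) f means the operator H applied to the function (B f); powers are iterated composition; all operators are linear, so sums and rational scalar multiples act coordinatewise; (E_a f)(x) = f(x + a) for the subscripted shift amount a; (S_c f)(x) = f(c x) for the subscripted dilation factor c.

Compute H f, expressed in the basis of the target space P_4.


the result is g(x) = (1/16)x^3 + (1/4)x^2 - x - 4

S_{-1/2} f = (1/16)x^3 - (1/2)x^2
E_{4} S_{-1/2} f = (1/16)x^3 + (1/4)x^2 - x - 4


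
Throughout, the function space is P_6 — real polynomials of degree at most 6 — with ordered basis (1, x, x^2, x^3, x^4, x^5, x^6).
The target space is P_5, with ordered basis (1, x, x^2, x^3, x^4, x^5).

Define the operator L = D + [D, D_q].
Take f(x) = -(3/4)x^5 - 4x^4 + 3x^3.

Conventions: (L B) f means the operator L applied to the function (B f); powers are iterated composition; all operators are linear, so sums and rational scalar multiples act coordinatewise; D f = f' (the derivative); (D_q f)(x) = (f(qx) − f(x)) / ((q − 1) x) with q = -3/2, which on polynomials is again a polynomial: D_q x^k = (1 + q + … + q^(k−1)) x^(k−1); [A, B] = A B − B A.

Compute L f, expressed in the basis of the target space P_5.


the result is g(x) = -(15/4)x^4 - (1037/32)x^3 + (113/2)x^2 + 15x

D f = -(15/4)x^4 - 16x^3 + 9x^2
D_q f = -(165/64)x^4 + (13/2)x^3 + (21/4)x^2
D D_q f = -(165/16)x^3 + (39/2)x^2 + (21/2)x
D f = -(15/4)x^4 - 16x^3 + 9x^2
D_q D f = (195/32)x^3 - 28x^2 - (9/2)x
[D, D_q] f = -(525/32)x^3 + (95/2)x^2 + 15x
(D + [D, D_q]) f = -(15/4)x^4 - (1037/32)x^3 + (113/2)x^2 + 15x


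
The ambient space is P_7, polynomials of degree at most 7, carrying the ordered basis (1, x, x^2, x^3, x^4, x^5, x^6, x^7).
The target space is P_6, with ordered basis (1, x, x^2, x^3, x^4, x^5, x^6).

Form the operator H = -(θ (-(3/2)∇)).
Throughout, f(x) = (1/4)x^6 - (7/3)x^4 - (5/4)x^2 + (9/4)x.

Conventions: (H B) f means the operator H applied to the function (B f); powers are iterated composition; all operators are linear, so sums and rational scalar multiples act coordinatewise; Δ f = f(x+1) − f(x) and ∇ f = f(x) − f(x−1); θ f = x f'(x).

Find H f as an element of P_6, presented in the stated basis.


∇ f = (3/2)x^5 - (15/4)x^4 - (13/3)x^3 + (41/4)x^2 - (31/3)x + 67/12
(-(3/2)∇) f = -(9/4)x^5 + (45/8)x^4 + (13/2)x^3 - (123/8)x^2 + (31/2)x - 67/8
θ (-(3/2)∇) f = -(45/4)x^5 + (45/2)x^4 + (39/2)x^3 - (123/4)x^2 + (31/2)x
(-(θ (-(3/2)∇))) f = (45/4)x^5 - (45/2)x^4 - (39/2)x^3 + (123/4)x^2 - (31/2)x

the result is g(x) = (45/4)x^5 - (45/2)x^4 - (39/2)x^3 + (123/4)x^2 - (31/2)x


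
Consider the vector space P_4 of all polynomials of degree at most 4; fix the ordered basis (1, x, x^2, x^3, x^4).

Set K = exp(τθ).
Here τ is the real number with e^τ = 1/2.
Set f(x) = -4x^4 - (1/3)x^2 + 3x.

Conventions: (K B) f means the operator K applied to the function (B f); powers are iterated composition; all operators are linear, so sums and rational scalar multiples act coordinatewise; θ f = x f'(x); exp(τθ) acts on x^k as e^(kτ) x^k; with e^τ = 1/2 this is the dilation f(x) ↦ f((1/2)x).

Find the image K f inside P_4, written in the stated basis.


the image equals g(x) = -(1/4)x^4 - (1/12)x^2 + (3/2)x

exp(τθ) x^k = e^(kτ) x^k; with e^τ = 1/2 this sends x^k to (1/2)^k x^k
x ↦ 1/2 x
x^2 ↦ 1/4 x^2
x^4 ↦ 1/16 x^4
applying this coordinatewise to f: exp(τθ) f = -(1/4)x^4 - (1/12)x^2 + (3/2)x


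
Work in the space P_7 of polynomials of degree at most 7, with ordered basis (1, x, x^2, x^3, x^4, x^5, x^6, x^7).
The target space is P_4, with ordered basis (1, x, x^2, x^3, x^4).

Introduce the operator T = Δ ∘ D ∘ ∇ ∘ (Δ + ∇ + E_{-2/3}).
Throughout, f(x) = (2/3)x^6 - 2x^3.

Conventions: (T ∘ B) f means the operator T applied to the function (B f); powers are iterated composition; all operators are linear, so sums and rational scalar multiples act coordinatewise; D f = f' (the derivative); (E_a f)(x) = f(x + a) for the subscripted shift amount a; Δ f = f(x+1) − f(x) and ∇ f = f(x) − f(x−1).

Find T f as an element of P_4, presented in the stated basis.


Δ f = 4x^5 + 10x^4 + (40/3)x^3 + 4x^2 - 2x - 4/3
∇ f = 4x^5 - 10x^4 + (40/3)x^3 - 16x^2 + 10x - 8/3
E_{-2/3} f = (2/3)x^6 - (8/3)x^5 + (40/9)x^4 - (482/81)x^3 + (484/81)x^2 - (776/243)x + 1424/2187
(Δ + ∇ + E_{-2/3}) f = (2/3)x^6 + (16/3)x^5 + (40/9)x^4 + (1678/81)x^3 - (488/81)x^2 + (1168/243)x - 7324/2187
∇ (Δ + ∇ + E_{-2/3}) f = 4x^5 + (50/3)x^4 - (200/9)x^3 + (2128/27)x^2 - (6406/81)x + 7720/243
D ∇ (Δ + ∇ + E_{-2/3}) f = 20x^4 + (200/3)x^3 - (200/3)x^2 + (4256/27)x - 6406/81
Δ D ∇ (Δ + ∇ + E_{-2/3}) f = 80x^3 + 320x^2 + (440/3)x + 4796/27

g(x) = 80x^3 + 320x^2 + (440/3)x + 4796/27


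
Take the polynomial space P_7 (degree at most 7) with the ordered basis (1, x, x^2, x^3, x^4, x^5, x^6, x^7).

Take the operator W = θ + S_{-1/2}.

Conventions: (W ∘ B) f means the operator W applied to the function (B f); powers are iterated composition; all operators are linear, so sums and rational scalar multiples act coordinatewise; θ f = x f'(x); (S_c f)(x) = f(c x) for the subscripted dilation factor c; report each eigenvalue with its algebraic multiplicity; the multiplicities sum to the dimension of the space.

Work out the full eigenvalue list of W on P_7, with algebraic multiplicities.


λ = 1/2 (multiplicity 1), λ = 1 (multiplicity 1), λ = 9/4 (multiplicity 1), λ = 23/8 (multiplicity 1), λ = 65/16 (multiplicity 1), λ = 159/32 (multiplicity 1), λ = 385/64 (multiplicity 1), λ = 895/128 (multiplicity 1)

image of 1: 1
image of x: (1/2)x
image of x^2: (9/4)x^2
image of x^3: (23/8)x^3
image of x^4: (65/16)x^4
image of x^5: (159/32)x^5
image of x^6: (385/64)x^6
image of x^7: (895/128)x^7
the matrix is upper triangular; its diagonal is (1, 1/2, 9/4, 23/8, 65/16, 159/32, 385/64, 895/128)
for a triangular matrix the eigenvalues are the diagonal entries, with algebraic multiplicity their repetition count


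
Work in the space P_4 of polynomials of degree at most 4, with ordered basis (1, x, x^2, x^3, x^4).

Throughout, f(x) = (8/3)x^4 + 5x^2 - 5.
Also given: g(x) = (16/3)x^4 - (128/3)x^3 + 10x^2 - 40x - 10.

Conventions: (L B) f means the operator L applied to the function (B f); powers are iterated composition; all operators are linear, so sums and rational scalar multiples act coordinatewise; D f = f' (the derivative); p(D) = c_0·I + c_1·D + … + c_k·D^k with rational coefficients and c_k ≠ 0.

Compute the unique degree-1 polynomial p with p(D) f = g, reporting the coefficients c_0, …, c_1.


p(D) = 2·I − 4·D, i.e. c_0 = 2, c_1 = -4

D^0 f = (8/3)x^4 + 5x^2 - 5
D^1 f = (32/3)x^3 + 10x
matching coefficients of g against c_0 f + c_1 Df + … from the top degree down determines the c_i
solution: c_0 = 2, c_1 = -4


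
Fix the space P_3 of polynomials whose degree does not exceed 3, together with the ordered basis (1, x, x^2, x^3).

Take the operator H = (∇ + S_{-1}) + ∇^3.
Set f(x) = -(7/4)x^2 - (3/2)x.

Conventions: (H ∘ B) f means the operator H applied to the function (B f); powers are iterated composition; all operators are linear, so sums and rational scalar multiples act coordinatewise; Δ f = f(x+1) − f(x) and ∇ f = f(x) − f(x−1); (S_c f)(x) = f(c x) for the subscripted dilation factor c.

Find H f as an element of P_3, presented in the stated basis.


∇ f = -(7/2)x + 1/4
S_{-1} f = -(7/4)x^2 + (3/2)x
(∇ + S_{-1}) f = -(7/4)x^2 - 2x + 1/4
∇ f = -(7/2)x + 1/4
∇ ∇ f = -7/2
∇ ∇ ∇ f = 0
((∇ + S_{-1}) + ∇^3) f = -(7/4)x^2 - 2x + 1/4

the result is g(x) = -(7/4)x^2 - 2x + 1/4


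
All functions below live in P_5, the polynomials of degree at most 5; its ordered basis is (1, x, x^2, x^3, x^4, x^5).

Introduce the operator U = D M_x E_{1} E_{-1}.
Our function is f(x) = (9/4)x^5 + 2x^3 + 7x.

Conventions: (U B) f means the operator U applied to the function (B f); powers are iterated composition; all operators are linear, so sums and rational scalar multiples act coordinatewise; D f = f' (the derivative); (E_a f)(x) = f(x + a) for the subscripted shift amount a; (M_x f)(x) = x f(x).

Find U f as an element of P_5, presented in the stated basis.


E_{-1} f = (9/4)x^5 - (45/4)x^4 + (49/2)x^3 - (57/2)x^2 + (97/4)x - 45/4
E_{1} E_{-1} f = (9/4)x^5 + 2x^3 + 7x
M_x E_{1} E_{-1} f = (9/4)x^6 + 2x^4 + 7x^2
D (M_x E_{1}) E_{-1} f = (27/2)x^5 + 8x^3 + 14x

the result is g(x) = (27/2)x^5 + 8x^3 + 14x


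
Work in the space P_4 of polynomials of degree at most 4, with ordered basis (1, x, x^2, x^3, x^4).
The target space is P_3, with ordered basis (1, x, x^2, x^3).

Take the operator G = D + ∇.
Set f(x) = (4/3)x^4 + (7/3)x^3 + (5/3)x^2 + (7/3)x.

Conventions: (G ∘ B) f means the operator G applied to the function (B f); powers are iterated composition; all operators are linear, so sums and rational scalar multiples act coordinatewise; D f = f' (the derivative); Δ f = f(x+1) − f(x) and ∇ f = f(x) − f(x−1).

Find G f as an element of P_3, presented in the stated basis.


D f = (16/3)x^3 + 7x^2 + (10/3)x + 7/3
∇ f = (16/3)x^3 - x^2 + (5/3)x + 5/3
(D + ∇) f = (32/3)x^3 + 6x^2 + 5x + 4

the result is g(x) = (32/3)x^3 + 6x^2 + 5x + 4


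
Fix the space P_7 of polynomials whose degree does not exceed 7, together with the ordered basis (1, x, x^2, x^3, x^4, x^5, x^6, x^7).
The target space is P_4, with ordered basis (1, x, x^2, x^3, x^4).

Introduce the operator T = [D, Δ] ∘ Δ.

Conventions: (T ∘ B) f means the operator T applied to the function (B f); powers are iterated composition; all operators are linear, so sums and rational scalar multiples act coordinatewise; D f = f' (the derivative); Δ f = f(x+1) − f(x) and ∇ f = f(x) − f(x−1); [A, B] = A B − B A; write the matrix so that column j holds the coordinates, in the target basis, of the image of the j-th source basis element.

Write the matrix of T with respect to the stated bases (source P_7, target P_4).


the matrix is [[0, 0, 0, 0, 0, 0, 0, 0]; [0, 0, 0, 0, 0, 0, 0, 0]; [0, 0, 0, 0, 0, 0, 0, 0]; [0, 0, 0, 0, 0, 0, 0, 0]; [0, 0, 0, 0, 0, 0, 0, 0]] (rows listed top to bottom)

image of 1: 0
image of x: 0
image of x^2: 0
image of x^3: 0
image of x^4: 0
image of x^5: 0
image of x^6: 0
image of x^7: 0
each image's coordinates form column j of the matrix


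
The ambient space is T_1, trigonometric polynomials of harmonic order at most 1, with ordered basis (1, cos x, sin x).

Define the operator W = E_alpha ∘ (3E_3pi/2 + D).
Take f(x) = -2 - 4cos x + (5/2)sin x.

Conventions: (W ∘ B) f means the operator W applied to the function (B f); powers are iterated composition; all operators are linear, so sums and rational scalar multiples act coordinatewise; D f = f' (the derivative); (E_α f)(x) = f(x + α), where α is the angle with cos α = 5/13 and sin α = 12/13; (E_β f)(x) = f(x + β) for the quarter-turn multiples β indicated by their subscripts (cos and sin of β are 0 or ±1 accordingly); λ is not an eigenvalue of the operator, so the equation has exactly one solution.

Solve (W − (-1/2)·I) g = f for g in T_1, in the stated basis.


the result is g(x) = -4/7 - (388/317)cos x + (465/317)sin x

write g with unknown coordinates in the stated basis and equate coefficients in (W − (-1/2)·I) g = f
solving from the highest basis element down gives g = -4/7 - (388/317)cos x + (465/317)sin x
check: W g = -12/7 - (1074/317)cos x + (560/317)sin x
so W g − (-1/2)·g = -2 - 4cos x + (5/2)sin x = f ✓


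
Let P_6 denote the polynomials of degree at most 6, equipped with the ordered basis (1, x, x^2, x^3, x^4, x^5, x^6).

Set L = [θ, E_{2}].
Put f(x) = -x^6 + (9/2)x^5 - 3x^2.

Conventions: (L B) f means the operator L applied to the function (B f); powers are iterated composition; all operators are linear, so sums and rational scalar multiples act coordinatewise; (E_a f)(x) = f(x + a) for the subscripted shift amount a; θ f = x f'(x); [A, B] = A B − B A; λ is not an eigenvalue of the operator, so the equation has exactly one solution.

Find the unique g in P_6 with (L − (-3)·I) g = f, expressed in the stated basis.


write g with unknown coordinates in the stated basis and equate coefficients in (L − (-3)·I) g = f
solving from the highest basis element down gives g = -(1/3)x^6 + (1/6)x^5 - (115/9)x^4 - (2240/27)x^3 - (12547/27)x^2 - (144268/81)x - 825392/243
check: L g = 4x^5 + (115/3)x^4 + (2240/9)x^3 + (12520/9)x^2 + (144268/27)x + 825392/81
so L g − (-3)·g = -x^6 + (9/2)x^5 - 3x^2 = f ✓

the image equals g(x) = -(1/3)x^6 + (1/6)x^5 - (115/9)x^4 - (2240/27)x^3 - (12547/27)x^2 - (144268/81)x - 825392/243


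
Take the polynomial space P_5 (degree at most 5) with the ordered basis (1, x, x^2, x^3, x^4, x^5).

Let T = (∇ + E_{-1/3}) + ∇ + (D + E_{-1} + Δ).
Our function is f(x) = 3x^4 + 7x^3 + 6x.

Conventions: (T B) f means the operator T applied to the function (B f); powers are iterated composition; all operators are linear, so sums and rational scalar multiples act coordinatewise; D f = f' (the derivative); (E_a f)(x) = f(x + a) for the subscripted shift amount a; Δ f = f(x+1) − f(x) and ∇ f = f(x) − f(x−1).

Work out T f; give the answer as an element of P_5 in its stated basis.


the image equals g(x) = 6x^4 + 46x^3 + 58x^2 + (341/9)x + 268/9

∇ f = 12x^3 + 3x^2 - 9x + 10
E_{-1/3} f = 3x^4 + 3x^3 - 5x^2 + (71/9)x - 20/9
(∇ + E_{-1/3}) f = 3x^4 + 15x^3 - 2x^2 - (10/9)x + 70/9
∇ f = 12x^3 + 3x^2 - 9x + 10
D f = 12x^3 + 21x^2 + 6
E_{-1} f = 3x^4 - 5x^3 - 3x^2 + 15x - 10
Δ f = 12x^3 + 39x^2 + 33x + 16
(D + E_{-1} + Δ) f = 3x^4 + 19x^3 + 57x^2 + 48x + 12
((∇ + E_{-1/3}) + ∇ + (D + E_{-1} + Δ)) f = 6x^4 + 46x^3 + 58x^2 + (341/9)x + 268/9


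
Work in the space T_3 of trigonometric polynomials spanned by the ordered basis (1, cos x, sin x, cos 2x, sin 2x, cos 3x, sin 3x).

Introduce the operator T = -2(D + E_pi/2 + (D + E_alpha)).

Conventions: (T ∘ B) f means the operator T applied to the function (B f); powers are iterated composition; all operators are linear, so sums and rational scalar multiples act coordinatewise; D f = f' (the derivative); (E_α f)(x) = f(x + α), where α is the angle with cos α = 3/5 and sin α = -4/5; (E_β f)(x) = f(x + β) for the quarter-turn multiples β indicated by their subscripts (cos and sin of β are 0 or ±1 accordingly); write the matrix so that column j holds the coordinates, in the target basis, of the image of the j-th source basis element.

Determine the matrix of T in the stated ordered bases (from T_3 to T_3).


the matrix is [[-4, 0, 0, 0, 0, 0, 0]; [0, -6/5, -22/5, 0, 0, 0, 0]; [0, 22/5, -6/5, 0, 0, 0, 0]; [0, 0, 0, 64/25, -152/25, 0, 0]; [0, 0, 0, 152/25, 64/25, 0, 0]; [0, 0, 0, 0, 0, 234/125, -1162/125]; [0, 0, 0, 0, 0, 1162/125, 234/125]] (rows listed top to bottom)

image of 1: -4
image of cos x: -(6/5)cos x + (22/5)sin x
image of sin x: -(22/5)cos x - (6/5)sin x
image of cos 2x: (64/25)cos 2x + (152/25)sin 2x
image of sin 2x: -(152/25)cos 2x + (64/25)sin 2x
image of cos 3x: (234/125)cos 3x + (1162/125)sin 3x
image of sin 3x: -(1162/125)cos 3x + (234/125)sin 3x
each image's coordinates form column j of the matrix


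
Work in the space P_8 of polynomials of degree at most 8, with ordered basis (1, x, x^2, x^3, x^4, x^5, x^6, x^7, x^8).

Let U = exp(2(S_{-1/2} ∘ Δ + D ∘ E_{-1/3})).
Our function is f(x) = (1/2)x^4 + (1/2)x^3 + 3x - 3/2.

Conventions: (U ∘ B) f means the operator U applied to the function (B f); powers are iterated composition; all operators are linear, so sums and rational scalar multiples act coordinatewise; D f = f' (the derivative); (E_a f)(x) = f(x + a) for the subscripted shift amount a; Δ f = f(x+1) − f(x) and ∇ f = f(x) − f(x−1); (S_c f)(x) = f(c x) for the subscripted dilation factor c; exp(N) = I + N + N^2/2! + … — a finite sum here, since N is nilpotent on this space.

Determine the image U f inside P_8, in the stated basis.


the result is g(x) = (1/2)x^4 + 4x^3 + (115/8)x^2 - (41/12)x + 695/108

order-1 term: (7/2)x^3 + (5/4)x^2 - (25/6)x + 383/27
order-2 term: (105/8)x^2 - 11x - 13/4
order-3 term: (35/4)x - 47/4
order-4 term: 35/4
the series for exp(2(S_{-1/2} ∘ Δ + D ∘ E_{-1/3})) f terminates at order 4
exp(2(S_{-1/2} ∘ Δ + D ∘ E_{-1/3})) f = (1/2)x^4 + 4x^3 + (115/8)x^2 - (41/12)x + 695/108


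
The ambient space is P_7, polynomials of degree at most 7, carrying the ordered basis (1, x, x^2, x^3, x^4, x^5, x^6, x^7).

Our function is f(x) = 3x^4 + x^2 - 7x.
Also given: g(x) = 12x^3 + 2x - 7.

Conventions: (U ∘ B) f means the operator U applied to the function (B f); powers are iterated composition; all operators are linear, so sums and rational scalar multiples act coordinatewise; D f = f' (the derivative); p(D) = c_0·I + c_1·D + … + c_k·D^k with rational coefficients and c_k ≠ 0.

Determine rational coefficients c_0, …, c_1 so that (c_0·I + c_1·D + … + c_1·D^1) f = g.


D^0 f = 3x^4 + x^2 - 7x
D^1 f = 12x^3 + 2x - 7
matching coefficients of g against c_0 f + c_1 Df + … from the top degree down determines the c_i
solution: c_0 = 0, c_1 = 1

p(D) = D, i.e. c_0 = 0, c_1 = 1


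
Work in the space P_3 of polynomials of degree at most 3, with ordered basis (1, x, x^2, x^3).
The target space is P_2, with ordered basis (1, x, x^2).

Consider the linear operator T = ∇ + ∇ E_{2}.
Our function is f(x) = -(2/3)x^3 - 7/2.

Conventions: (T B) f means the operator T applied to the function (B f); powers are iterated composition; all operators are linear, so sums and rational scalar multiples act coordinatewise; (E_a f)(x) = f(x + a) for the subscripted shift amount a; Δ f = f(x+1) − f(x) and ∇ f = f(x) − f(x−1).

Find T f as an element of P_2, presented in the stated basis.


g(x) = -4x^2 - 4x - 16/3

∇ f = -2x^2 + 2x - 2/3
E_{2} f = -(2/3)x^3 - 4x^2 - 8x - 53/6
∇ E_{2} f = -2x^2 - 6x - 14/3
(∇ + ∇ E_{2}) f = -4x^2 - 4x - 16/3


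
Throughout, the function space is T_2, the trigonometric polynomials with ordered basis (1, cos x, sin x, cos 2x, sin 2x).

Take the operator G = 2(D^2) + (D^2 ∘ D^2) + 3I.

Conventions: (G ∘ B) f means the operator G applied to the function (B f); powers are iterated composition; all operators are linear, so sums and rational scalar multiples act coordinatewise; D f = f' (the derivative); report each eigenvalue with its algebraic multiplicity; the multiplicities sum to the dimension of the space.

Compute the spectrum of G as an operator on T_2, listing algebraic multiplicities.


λ = 2 (multiplicity 2), λ = 3 (multiplicity 1), λ = 11 (multiplicity 2)

image of 1: 3
image of cos x: 2cos x
image of sin x: 2sin x
image of cos 2x: 11cos 2x
image of sin 2x: 11sin 2x
the matrix is diagonal; its diagonal is (3, 2, 2, 11, 11)
for a triangular matrix the eigenvalues are the diagonal entries, with algebraic multiplicity their repetition count


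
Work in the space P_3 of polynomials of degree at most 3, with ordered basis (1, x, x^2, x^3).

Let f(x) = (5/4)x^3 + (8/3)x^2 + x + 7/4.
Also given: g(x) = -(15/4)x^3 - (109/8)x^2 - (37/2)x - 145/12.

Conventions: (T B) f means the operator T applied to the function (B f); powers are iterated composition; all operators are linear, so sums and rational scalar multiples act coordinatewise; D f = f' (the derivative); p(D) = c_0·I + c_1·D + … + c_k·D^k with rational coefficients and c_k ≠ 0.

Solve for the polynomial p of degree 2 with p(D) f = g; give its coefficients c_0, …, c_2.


D^0 f = (5/4)x^3 + (8/3)x^2 + x + 7/4
D^1 f = (15/4)x^2 + (16/3)x + 1
D^2 f = (15/2)x + 16/3
matching coefficients of g against c_0 f + c_1 Df + … from the top degree down determines the c_i
solution: c_0 = -3, c_1 = -3/2, c_2 = -1

c_0 = -3, c_1 = -3/2, c_2 = -1


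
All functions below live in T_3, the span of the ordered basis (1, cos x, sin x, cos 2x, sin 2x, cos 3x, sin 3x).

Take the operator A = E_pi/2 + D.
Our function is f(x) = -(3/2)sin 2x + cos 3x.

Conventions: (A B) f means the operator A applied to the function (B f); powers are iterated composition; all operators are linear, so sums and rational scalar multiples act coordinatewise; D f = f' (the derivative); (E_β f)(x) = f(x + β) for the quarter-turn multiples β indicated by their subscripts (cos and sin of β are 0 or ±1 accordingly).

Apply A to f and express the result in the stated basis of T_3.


E_pi/2 f = (3/2)sin 2x + sin 3x
D f = -3cos 2x - 3sin 3x
(E_pi/2 + D) f = -3cos 2x + (3/2)sin 2x - 2sin 3x

the image equals g(x) = -3cos 2x + (3/2)sin 2x - 2sin 3x


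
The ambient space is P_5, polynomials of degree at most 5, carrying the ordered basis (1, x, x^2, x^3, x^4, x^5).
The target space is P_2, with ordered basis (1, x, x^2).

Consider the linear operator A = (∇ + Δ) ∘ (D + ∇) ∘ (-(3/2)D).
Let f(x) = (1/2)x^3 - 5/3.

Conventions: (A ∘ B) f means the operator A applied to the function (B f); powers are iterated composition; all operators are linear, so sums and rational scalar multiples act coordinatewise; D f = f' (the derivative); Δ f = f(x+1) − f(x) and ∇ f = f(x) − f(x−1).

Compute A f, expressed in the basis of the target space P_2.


the result is g(x) = -18

D f = (3/2)x^2
(-(3/2)D) f = -(9/4)x^2
D (-(3/2)D) f = -(9/2)x
∇ (-(3/2)D) f = -(9/2)x + 9/4
(D + ∇) (-(3/2)D) f = -9x + 9/4
∇ (D + ∇) (-(3/2)D) f = -9
Δ (D + ∇) (-(3/2)D) f = -9
(∇ + Δ) (D + ∇) (-(3/2)D) f = -18


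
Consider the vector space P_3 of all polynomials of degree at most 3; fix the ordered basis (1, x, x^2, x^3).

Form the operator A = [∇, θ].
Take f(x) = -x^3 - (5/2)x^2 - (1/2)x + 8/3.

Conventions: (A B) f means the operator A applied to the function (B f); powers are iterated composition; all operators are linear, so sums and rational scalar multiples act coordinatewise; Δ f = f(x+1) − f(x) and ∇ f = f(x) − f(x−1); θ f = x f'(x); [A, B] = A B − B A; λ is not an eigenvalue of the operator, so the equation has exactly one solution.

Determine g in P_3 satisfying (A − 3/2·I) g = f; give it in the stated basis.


write g with unknown coordinates in the stated basis and equate coefficients in (A − 3/2·I) g = f
solving from the highest basis element down gives g = (2/3)x^3 + 3x^2 + (5/3)x - 10/3
check: A g = 2x^2 + 2x - 7/3
so A g − 3/2·g = -x^3 - (5/2)x^2 - (1/2)x + 8/3 = f ✓

g(x) = (2/3)x^3 + 3x^2 + (5/3)x - 10/3


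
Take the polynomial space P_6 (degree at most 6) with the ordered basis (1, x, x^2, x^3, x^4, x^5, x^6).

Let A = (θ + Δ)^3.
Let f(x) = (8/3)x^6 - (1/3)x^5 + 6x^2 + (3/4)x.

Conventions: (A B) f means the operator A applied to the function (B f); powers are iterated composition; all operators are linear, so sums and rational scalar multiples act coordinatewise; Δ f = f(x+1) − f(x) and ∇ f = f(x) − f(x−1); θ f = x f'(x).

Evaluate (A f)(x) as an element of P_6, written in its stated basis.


the image equals g(x) = 576x^6 + (4243/3)x^5 + (12415/3)x^4 + (23270/3)x^3 + 9928x^2 + (94693/12)x + 35417/12

θ f = 16x^6 - (5/3)x^5 + 12x^2 + (3/4)x
Δ f = 16x^5 + (115/3)x^4 + 50x^3 + (110/3)x^2 + (79/3)x + 109/12
(θ + Δ) f = 16x^6 + (43/3)x^5 + (115/3)x^4 + 50x^3 + (146/3)x^2 + (325/12)x + 109/12
θ (θ + Δ) f = 96x^6 + (215/3)x^5 + (460/3)x^4 + 150x^3 + (292/3)x^2 + (325/12)x
Δ (θ + Δ) f = 96x^5 + (935/3)x^4 + (1850/3)x^3 + (2290/3)x^2 + (1705/3)x + 2333/12
(θ + Δ) (θ + Δ) f = 96x^6 + (503/3)x^5 + 465x^4 + (2300/3)x^3 + (2582/3)x^2 + (7145/12)x + 2333/12
θ (θ + Δ) (θ + Δ) f = 576x^6 + (2515/3)x^5 + 1860x^4 + 2300x^3 + (5164/3)x^2 + (7145/12)x
Δ (θ + Δ) (θ + Δ) f = 576x^5 + (6835/3)x^4 + (16370/3)x^3 + (24620/3)x^2 + (21887/3)x + 35417/12
(θ + Δ) (θ + Δ) (θ + Δ) f = 576x^6 + (4243/3)x^5 + (12415/3)x^4 + (23270/3)x^3 + 9928x^2 + (94693/12)x + 35417/12


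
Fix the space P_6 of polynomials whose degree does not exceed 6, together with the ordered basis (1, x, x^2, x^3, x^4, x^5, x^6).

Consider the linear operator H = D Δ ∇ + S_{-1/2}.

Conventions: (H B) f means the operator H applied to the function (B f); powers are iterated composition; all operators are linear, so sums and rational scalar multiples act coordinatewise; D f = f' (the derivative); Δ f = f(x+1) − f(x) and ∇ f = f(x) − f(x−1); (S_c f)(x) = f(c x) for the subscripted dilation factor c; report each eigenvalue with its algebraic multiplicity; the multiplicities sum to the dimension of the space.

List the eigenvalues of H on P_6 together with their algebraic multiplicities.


λ = -1/2 (multiplicity 1), λ = -1/8 (multiplicity 1), λ = -1/32 (multiplicity 1), λ = 1/64 (multiplicity 1), λ = 1/16 (multiplicity 1), λ = 1/4 (multiplicity 1), λ = 1 (multiplicity 1)

image of 1: 1
image of x: -(1/2)x
image of x^2: (1/4)x^2
image of x^3: -(1/8)x^3 + 6
image of x^4: (1/16)x^4 + 24x
image of x^5: -(1/32)x^5 + 60x^2 + 10
image of x^6: (1/64)x^6 + 120x^3 + 60x
the matrix is upper triangular; its diagonal is (1, -1/2, 1/4, -1/8, 1/16, -1/32, 1/64)
for a triangular matrix the eigenvalues are the diagonal entries, with algebraic multiplicity their repetition count


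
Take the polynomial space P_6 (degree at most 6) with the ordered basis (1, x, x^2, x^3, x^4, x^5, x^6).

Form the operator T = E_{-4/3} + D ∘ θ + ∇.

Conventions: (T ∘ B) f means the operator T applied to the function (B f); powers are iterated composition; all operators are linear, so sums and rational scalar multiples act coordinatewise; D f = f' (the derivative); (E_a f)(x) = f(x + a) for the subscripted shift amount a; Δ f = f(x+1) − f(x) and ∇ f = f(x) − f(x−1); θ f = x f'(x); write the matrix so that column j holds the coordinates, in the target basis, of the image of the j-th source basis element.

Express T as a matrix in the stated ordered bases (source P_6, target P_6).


the matrix is [[1, 2/3, 7/9, -37/27, 175/81, -781/243, 3367/729]; [0, 1, 10/3, 7/3, -148/27, 875/81, -1562/81]; [0, 0, 1, 8, 14/3, -370/27, 875/27]; [0, 0, 0, 1, 44/3, 70/9, -740/27]; [0, 0, 0, 0, 1, 70/3, 35/3]; [0, 0, 0, 0, 0, 1, 34]; [0, 0, 0, 0, 0, 0, 1]] (rows listed top to bottom)

image of 1: 1
image of x: x + 2/3
image of x^2: x^2 + (10/3)x + 7/9
image of x^3: x^3 + 8x^2 + (7/3)x - 37/27
image of x^4: x^4 + (44/3)x^3 + (14/3)x^2 - (148/27)x + 175/81
image of x^5: x^5 + (70/3)x^4 + (70/9)x^3 - (370/27)x^2 + (875/81)x - 781/243
image of x^6: x^6 + 34x^5 + (35/3)x^4 - (740/27)x^3 + (875/27)x^2 - (1562/81)x + 3367/729
each image's coordinates form column j of the matrix


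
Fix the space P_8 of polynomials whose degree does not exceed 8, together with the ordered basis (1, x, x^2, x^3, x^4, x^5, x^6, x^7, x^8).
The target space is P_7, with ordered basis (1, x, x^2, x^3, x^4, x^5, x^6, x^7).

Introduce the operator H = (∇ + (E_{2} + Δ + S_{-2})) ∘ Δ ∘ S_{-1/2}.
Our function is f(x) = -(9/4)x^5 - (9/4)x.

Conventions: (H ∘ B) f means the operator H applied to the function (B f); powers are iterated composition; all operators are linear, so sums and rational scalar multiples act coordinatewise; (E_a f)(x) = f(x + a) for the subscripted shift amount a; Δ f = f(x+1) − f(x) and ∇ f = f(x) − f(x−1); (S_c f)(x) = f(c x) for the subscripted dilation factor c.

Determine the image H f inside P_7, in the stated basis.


g(x) = (765/128)x^4 + (45/64)x^3 + (1305/64)x^2 + (3555/128)x + 1233/64

S_{-1/2} f = (9/128)x^5 + (9/8)x
Δ S_{-1/2} f = (45/128)x^4 + (45/64)x^3 + (45/64)x^2 + (45/128)x + 153/128
∇ Δ S_{-1/2} f = (45/32)x^3 + (45/64)x
E_{2} Δ S_{-1/2} f = (45/128)x^4 + (225/64)x^3 + (855/64)x^2 + (2925/128)x + 2043/128
Δ Δ S_{-1/2} f = (45/32)x^3 + (135/32)x^2 + (315/64)x + 135/64
S_{-2} Δ S_{-1/2} f = (45/8)x^4 - (45/8)x^3 + (45/16)x^2 - (45/64)x + 153/128
(E_{2} + Δ + S_{-2}) Δ S_{-1/2} f = (765/128)x^4 - (45/64)x^3 + (1305/64)x^2 + (3465/128)x + 1233/64
(∇ + (E_{2} + Δ + S_{-2})) Δ S_{-1/2} f = (765/128)x^4 + (45/64)x^3 + (1305/64)x^2 + (3555/128)x + 1233/64


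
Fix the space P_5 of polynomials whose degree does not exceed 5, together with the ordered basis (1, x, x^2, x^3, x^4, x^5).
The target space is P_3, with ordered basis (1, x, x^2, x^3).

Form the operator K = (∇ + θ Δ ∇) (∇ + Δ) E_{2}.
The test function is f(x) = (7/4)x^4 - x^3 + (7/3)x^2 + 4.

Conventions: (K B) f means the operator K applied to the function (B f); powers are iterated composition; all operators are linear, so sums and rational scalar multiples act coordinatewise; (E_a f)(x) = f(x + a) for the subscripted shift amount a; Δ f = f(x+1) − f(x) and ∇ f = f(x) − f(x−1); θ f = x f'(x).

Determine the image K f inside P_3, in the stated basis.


g(x) = 42x^2 + 198x + 310/3

E_{2} f = (7/4)x^4 + 13x^3 + (115/3)x^2 + (160/3)x + 100/3
∇ E_{2} f = 7x^3 + (57/2)x^2 + (134/3)x + 105/4
Δ E_{2} f = 7x^3 + (99/2)x^2 + (368/3)x + 1277/12
(∇ + Δ) E_{2} f = 14x^3 + 78x^2 + (502/3)x + 398/3
∇ (∇ + Δ) E_{2} f = 42x^2 + 114x + 310/3
∇ (∇ + Δ) E_{2} f = 42x^2 + 114x + 310/3
Δ ∇ (∇ + Δ) E_{2} f = 84x + 156
θ Δ ∇ (∇ + Δ) E_{2} f = 84x
(∇ + θ Δ ∇) (∇ + Δ) E_{2} f = 42x^2 + 198x + 310/3


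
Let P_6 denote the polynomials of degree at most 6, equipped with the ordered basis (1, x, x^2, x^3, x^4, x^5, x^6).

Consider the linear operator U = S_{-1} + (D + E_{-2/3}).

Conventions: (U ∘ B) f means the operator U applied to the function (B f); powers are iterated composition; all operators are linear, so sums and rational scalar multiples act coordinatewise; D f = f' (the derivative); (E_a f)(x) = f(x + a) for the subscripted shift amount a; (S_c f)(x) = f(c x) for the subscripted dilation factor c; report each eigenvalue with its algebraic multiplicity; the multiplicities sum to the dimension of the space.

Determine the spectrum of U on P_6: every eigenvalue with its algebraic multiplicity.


λ = 0 (multiplicity 3), λ = 2 (multiplicity 4)

image of 1: 2
image of x: 1/3
image of x^2: 2x^2 + (2/3)x + 4/9
image of x^3: x^2 + (4/3)x - 8/27
image of x^4: 2x^4 + (4/3)x^3 + (8/3)x^2 - (32/27)x + 16/81
image of x^5: (5/3)x^4 + (40/9)x^3 - (80/27)x^2 + (80/81)x - 32/243
image of x^6: 2x^6 + 2x^5 + (20/3)x^4 - (160/27)x^3 + (80/27)x^2 - (64/81)x + 64/729
the matrix is upper triangular; its diagonal is (2, 0, 2, 0, 2, 0, 2)
for a triangular matrix the eigenvalues are the diagonal entries, with algebraic multiplicity their repetition count


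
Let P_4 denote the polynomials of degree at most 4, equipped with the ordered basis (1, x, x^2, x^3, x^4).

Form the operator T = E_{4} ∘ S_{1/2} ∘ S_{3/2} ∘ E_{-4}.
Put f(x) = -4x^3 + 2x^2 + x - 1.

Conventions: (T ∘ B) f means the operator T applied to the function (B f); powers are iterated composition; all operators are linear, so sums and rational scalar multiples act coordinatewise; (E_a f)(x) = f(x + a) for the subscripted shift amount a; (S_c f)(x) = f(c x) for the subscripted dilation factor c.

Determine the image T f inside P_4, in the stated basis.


g(x) = -(27/16)x^3 + (63/8)x^2 - (45/4)x + 4

E_{-4} f = -4x^3 + 50x^2 - 207x + 283
S_{3/2} E_{-4} f = -(27/2)x^3 + (225/2)x^2 - (621/2)x + 283
S_{1/2} S_{3/2} E_{-4} f = -(27/16)x^3 + (225/8)x^2 - (621/4)x + 283
E_{4} (S_{1/2} ∘ S_{3/2} ∘ E_{-4}) f = -(27/16)x^3 + (63/8)x^2 - (45/4)x + 4
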